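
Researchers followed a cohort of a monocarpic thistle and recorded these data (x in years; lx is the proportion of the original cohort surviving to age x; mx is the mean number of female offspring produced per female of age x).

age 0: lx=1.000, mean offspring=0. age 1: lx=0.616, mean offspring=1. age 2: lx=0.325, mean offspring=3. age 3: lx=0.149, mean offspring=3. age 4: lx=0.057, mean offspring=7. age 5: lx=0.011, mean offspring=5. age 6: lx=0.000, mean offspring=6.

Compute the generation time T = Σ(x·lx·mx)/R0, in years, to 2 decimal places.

2.32

lx·mx: 0, 0.616, 0.975, 0.447, 0.399, 0.055, 0 → R0 = 2.492
x·lx·mx: 0, 0.616, 1.95, 1.341, 1.596, 0.275, 0 → Σ = 5.778
T = 5.778 / 2.492 = 2.31862… → 2.32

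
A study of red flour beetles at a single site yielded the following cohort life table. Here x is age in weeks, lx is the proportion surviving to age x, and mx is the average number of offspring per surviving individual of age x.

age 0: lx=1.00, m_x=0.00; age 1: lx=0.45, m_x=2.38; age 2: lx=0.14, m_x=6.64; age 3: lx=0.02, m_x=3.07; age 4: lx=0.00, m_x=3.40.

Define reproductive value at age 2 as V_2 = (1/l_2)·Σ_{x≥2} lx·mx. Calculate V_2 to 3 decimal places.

lx·mx for x ≥ 2: 0.9296, 0.0614, 0 → sum = 0.991
V_2 = 0.991 / l_2 = 0.991 / 0.14 = 7.078571… → 7.079

7.079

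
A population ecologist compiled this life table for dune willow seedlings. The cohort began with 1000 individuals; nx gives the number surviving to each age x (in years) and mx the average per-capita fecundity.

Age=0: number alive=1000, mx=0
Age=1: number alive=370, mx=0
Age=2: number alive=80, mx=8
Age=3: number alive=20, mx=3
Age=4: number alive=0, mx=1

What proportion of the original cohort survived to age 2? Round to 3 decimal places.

0.080

l_2 = n_2/n_0 = 80/1000 = 0.08 → 0.080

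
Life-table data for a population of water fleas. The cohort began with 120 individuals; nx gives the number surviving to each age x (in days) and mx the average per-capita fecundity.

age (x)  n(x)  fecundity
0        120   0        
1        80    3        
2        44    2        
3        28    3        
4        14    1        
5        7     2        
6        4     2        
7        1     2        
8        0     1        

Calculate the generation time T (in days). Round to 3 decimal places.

lx = nx/n0 = nx/120: 1, 0.66667…, 0.36667…, 0.23333…, 0.11667…, 0.05833…, 0.03333…, 0.00833…, 0
lx·mx: 0, 2…, 0.733333…, 0.7…, 0.116667…, 0.116667…, 0.066667…, 0.016667…, 0 → R0 = 3.75…
x·lx·mx: 0, 2…, 1.466667…, 2.1…, 0.466667…, 0.583333…, 0.4…, 0.116667…, 0 → Σ = 7.133333…
T = 7.133333… / 3.75… = 1.902222… → 1.902

1.902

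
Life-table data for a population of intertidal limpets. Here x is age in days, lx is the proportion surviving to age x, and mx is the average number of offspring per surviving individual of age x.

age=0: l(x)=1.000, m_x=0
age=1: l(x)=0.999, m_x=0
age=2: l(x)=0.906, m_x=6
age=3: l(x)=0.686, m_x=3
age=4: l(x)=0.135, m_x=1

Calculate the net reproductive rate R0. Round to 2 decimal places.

7.63

lx·mx by age: 0, 0, 5.436, 2.058, 0.135
R0 = Σ lx·mx = 7.629 → 7.63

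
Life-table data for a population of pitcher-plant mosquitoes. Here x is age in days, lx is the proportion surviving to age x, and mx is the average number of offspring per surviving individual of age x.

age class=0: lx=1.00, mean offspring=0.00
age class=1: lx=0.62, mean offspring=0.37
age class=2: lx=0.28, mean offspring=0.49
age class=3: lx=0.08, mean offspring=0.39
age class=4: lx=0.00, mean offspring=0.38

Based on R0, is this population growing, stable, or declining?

R0 = Σ lx·mx = 0 + 0.2294 + 0.1372 + 0.0312 + 0 = 0.3978
R0 < 1, so the population is declining.

declining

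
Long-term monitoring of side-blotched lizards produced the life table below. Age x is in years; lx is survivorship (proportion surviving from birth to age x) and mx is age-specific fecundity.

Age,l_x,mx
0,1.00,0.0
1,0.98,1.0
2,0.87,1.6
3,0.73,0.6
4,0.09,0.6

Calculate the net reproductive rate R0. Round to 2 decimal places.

2.86

lx·mx by age: 0, 0.98, 1.392, 0.438, 0.054
R0 = Σ lx·mx = 2.864 → 2.86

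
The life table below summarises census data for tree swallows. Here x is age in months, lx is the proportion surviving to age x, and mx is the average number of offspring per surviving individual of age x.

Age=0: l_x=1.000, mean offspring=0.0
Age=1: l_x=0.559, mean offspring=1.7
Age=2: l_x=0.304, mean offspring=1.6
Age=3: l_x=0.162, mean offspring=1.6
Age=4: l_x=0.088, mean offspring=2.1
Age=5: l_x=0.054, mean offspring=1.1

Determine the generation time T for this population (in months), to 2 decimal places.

1.93

lx·mx: 0, 0.9503, 0.4864, 0.2592, 0.1848, 0.0594 → R0 = 1.9401
x·lx·mx: 0, 0.9503, 0.9728, 0.7776, 0.7392, 0.297 → Σ = 3.7369
T = 3.7369 / 1.9401 = 1.926138… → 1.93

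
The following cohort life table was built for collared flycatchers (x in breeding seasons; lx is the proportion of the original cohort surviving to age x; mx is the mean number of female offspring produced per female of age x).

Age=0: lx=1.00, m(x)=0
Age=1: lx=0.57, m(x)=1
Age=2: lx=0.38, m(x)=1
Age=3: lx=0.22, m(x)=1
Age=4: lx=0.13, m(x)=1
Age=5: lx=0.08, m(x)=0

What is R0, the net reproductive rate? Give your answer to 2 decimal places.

lx·mx by age: 0, 0.57, 0.38, 0.22, 0.13, 0
R0 = Σ lx·mx = 1.3 → 1.30

1.30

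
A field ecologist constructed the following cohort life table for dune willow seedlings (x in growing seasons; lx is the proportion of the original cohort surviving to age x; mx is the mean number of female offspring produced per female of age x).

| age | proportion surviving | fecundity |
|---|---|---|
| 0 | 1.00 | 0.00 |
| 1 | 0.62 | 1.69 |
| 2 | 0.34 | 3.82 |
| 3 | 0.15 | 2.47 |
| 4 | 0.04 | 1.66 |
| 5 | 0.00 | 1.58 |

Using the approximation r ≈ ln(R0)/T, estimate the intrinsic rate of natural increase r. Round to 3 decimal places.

0.567

R0 = Σ lx·mx = 0 + 1.0478 + 1.2988 + 0.3705 + 0.0664 + 0 = 2.7835
Σ x·lx·mx = 5.0225; T = 5.0225/2.7835 = 1.80438…
r ≈ ln(R0)/T = ln(2.7835)/1.80438… = 0.56735… → 0.567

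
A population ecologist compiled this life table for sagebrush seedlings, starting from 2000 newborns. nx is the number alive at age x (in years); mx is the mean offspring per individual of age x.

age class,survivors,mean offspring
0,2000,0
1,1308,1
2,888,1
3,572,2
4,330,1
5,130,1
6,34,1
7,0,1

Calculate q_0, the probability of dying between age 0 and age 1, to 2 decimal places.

lx = nx/n0 = nx/2000: 1, 0.654, 0.444, 0.286, 0.165, 0.065, 0.017, 0
q_0 = (l_0 − l_1) / l_0 = (1 − 0.654) / 1
     = 0.346 / 1 = 0.346 → 0.35

0.35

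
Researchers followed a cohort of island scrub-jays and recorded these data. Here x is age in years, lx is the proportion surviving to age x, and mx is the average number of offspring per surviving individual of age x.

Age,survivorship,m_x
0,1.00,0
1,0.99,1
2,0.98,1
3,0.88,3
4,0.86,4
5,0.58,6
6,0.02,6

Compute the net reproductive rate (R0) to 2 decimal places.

lx·mx by age: 0, 0.99, 0.98, 2.64, 3.44, 3.48, 0.12
R0 = Σ lx·mx = 11.65 → 11.65

11.65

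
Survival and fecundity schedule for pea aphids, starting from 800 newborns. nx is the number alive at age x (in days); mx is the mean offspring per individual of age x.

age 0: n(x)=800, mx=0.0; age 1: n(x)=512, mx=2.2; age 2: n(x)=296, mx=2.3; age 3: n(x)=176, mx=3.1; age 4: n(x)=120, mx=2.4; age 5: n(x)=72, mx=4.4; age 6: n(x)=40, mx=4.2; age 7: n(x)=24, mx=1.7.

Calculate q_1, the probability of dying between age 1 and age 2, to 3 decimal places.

0.422

lx = nx/n0 = nx/800: 1, 0.64, 0.37, 0.22, 0.15, 0.09, 0.05, 0.03
q_1 = (l_1 − l_2) / l_1 = (0.64 − 0.37) / 0.64
     = 0.27 / 0.64 = 0.421875 → 0.422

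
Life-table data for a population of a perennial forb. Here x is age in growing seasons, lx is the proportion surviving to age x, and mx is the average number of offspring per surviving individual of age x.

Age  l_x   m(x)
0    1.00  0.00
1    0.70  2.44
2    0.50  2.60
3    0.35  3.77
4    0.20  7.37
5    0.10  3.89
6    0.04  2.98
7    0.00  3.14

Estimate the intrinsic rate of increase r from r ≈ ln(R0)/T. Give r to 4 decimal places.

R0 = Σ lx·mx = 0 + 1.708 + 1.3 + 1.3195 + 1.474 + 0.389 + 0.1192 + 0 = 6.3097
Σ x·lx·mx = 16.8227; T = 16.8227/6.3097 = 2.66616…
r ≈ ln(R0)/T = ln(6.3097)/2.66616… = 0.690913… → 0.6909

0.6909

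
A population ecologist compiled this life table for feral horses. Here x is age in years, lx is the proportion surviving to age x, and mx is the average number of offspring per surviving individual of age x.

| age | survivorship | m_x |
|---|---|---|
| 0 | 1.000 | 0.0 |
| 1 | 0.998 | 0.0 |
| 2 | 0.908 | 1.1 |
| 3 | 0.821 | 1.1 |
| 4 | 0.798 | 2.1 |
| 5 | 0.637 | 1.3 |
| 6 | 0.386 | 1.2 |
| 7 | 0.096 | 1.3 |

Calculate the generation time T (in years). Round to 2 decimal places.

lx·mx: 0, 0, 0.9988, 0.9031, 1.6758, 0.8281, 0.4632, 0.1248 → R0 = 4.9938
x·lx·mx: 0, 0, 1.9976, 2.7093, 6.7032, 4.1405, 2.7792, 0.8736 → Σ = 19.2034
T = 19.2034 / 4.9938 = 3.845448… → 3.85

3.85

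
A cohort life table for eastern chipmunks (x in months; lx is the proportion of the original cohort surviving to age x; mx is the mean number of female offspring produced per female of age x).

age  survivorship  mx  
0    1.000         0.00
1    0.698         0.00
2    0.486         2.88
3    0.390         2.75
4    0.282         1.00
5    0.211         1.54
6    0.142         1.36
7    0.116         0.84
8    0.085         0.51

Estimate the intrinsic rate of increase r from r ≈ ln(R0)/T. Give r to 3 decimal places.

R0 = Σ lx·mx = 0 + 0 + 1.39968 + 1.0725 + 0.282 + 0.32494 + 0.19312 + 0.09744 + 0.04335 = 3.41303
Σ x·lx·mx = 10.95716; T = 10.95716/3.41303 = 3.21039…
r ≈ ln(R0)/T = ln(3.41303)/3.21039… = 0.38238… → 0.382

0.382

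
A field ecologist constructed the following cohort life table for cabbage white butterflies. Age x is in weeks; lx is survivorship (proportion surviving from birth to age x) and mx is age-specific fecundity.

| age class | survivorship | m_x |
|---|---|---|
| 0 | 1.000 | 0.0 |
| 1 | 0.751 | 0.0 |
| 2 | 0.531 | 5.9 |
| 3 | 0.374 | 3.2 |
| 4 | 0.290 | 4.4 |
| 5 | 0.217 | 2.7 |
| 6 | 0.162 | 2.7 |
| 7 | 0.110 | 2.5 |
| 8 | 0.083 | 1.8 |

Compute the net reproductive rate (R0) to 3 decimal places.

lx·mx by age: 0, 0, 3.1329, 1.1968, 1.276, 0.5859, 0.4374, 0.275, 0.1494
R0 = Σ lx·mx = 7.0534 → 7.053

7.053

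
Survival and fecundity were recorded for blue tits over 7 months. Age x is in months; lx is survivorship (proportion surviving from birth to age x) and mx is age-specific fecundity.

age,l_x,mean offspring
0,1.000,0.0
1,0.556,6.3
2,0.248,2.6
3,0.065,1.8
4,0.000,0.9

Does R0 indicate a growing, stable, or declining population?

R0 = Σ lx·mx = 0 + 3.5028 + 0.6448 + 0.117 + 0 = 4.2646
R0 > 1, so the population is growing.

growing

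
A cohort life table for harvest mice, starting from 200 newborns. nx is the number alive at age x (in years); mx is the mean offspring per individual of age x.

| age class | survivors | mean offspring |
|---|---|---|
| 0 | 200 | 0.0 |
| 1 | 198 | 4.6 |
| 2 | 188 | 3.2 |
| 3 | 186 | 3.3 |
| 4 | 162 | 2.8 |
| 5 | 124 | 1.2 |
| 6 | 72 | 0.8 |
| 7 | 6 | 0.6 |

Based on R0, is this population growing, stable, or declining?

lx = nx/n0 = nx/200: 1, 0.99, 0.94, 0.93, 0.81, 0.62, 0.36, 0.03
R0 = Σ lx·mx = 0 + 4.554 + 3.008 + 3.069 + 2.268 + 0.744 + 0.288 + 0.018 = 13.949
R0 > 1, so the population is growing.

growing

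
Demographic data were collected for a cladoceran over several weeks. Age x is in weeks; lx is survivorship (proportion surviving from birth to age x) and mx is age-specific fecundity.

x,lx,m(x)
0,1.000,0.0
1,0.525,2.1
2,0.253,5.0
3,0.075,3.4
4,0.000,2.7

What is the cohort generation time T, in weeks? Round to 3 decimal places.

lx·mx: 0, 1.1025, 1.265, 0.255, 0 → R0 = 2.6225
x·lx·mx: 0, 1.1025, 2.53, 0.765, 0 → Σ = 4.3975
T = 4.3975 / 2.6225 = 1.676835… → 1.677

1.677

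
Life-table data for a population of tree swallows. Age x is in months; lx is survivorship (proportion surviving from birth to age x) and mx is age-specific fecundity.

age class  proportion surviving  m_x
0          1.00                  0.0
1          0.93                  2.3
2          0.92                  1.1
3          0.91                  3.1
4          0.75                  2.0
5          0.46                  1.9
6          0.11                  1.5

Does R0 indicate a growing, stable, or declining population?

growing

R0 = Σ lx·mx = 0 + 2.139 + 1.012 + 2.821 + 1.5 + 0.874 + 0.165 = 8.511
R0 > 1, so the population is growing.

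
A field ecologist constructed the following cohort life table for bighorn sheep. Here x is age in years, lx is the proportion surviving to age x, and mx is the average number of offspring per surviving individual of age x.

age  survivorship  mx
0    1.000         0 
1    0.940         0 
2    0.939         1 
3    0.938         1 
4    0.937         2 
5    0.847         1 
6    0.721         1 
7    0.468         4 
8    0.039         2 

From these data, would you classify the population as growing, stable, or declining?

growing

R0 = Σ lx·mx = 0 + 0 + 0.939 + 0.938 + 1.874 + 0.847 + 0.721 + 1.872 + 0.078 = 7.269
R0 > 1, so the population is growing.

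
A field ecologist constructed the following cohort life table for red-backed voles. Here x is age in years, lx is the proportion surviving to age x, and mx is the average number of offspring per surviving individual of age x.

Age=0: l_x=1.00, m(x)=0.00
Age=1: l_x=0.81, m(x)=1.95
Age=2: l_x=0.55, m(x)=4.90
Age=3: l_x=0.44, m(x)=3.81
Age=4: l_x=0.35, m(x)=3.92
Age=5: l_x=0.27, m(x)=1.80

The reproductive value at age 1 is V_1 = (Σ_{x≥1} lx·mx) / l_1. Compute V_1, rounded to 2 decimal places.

lx·mx for x ≥ 1: 1.5795, 2.695, 1.6764, 1.372, 0.486 → sum = 7.8089
V_1 = 7.8089 / l_1 = 7.8089 / 0.81 = 9.640617… → 9.64

9.64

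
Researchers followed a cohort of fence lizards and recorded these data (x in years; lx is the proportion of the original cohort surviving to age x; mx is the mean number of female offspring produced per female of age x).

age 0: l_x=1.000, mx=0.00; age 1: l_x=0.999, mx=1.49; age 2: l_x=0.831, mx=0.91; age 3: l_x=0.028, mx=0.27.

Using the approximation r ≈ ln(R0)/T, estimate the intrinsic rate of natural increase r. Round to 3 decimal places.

R0 = Σ lx·mx = 0 + 1.48851 + 0.75621 + 0.00756 = 2.25228
Σ x·lx·mx = 3.02361; T = 3.02361/2.25228 = 1.34247…
r ≈ ln(R0)/T = ln(2.25228)/1.34247… = 0.60481… → 0.605

0.605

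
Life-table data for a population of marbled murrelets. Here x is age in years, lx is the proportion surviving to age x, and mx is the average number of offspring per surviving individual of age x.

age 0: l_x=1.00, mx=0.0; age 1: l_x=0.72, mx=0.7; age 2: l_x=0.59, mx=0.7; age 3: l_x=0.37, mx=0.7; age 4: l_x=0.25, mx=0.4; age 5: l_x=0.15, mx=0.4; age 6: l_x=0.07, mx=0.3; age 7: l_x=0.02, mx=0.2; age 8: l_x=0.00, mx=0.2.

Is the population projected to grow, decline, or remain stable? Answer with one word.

R0 = Σ lx·mx = 0 + 0.504 + 0.413 + 0.259 + 0.1 + 0.06 + 0.021 + 0.004 + 0 = 1.361
R0 > 1, so the population is growing.

growing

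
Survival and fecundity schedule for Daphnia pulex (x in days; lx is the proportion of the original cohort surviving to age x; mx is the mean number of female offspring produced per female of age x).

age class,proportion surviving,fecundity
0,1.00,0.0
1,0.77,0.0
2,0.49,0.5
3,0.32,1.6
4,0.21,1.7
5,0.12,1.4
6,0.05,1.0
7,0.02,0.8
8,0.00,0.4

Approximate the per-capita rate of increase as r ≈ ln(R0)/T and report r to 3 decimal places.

R0 = Σ lx·mx = 0 + 0 + 0.245 + 0.512 + 0.357 + 0.168 + 0.05 + 0.016 + 0 = 1.348
Σ x·lx·mx = 4.706; T = 4.706/1.348 = 3.4911…
r ≈ ln(R0)/T = ln(1.348)/3.4911… = 0.08554… → 0.086

0.086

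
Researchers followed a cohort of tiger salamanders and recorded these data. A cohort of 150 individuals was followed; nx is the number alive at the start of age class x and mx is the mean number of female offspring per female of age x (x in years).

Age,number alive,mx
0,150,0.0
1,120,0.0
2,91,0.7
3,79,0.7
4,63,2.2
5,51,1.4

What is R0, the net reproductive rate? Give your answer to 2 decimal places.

2.19

lx = nx/n0 = nx/150: 1, 0.8, 0.60667…, 0.52667…, 0.42, 0.34
lx·mx by age: 0, 0, 0.424667…, 0.368667…, 0.924, 0.476
R0 = Σ lx·mx = 2.193333… → 2.19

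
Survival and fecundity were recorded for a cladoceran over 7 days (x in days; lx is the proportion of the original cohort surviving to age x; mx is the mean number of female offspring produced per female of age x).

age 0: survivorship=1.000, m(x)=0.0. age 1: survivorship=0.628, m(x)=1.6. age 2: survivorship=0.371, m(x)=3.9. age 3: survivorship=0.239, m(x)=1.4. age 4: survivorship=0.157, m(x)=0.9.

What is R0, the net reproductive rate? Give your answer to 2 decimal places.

2.93

lx·mx by age: 0, 1.0048, 1.4469, 0.3346, 0.1413
R0 = Σ lx·mx = 2.9276 → 2.93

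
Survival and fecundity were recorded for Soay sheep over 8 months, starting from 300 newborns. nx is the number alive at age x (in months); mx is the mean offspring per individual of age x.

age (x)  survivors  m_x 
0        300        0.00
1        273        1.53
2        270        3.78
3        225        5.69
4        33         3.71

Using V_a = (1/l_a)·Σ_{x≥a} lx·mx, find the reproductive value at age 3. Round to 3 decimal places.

lx = nx/n0 = nx/300: 1, 0.91, 0.9, 0.75, 0.11
lx·mx for x ≥ 3: 4.2675, 0.4081 → sum = 4.6756
V_3 = 4.6756 / l_3 = 4.6756 / 0.75 = 6.234133… → 6.234

6.234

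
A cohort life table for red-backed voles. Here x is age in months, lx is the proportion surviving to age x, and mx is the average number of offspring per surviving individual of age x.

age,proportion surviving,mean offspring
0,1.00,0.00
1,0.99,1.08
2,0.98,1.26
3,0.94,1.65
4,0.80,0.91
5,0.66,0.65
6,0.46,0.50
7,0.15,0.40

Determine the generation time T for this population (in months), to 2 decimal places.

lx·mx: 0, 1.0692, 1.2348, 1.551, 0.728, 0.429, 0.23, 0.06 → R0 = 5.302
x·lx·mx: 0, 1.0692, 2.4696, 4.653, 2.912, 2.145, 1.38, 0.42 → Σ = 15.0488
T = 15.0488 / 5.302 = 2.838325… → 2.84

2.84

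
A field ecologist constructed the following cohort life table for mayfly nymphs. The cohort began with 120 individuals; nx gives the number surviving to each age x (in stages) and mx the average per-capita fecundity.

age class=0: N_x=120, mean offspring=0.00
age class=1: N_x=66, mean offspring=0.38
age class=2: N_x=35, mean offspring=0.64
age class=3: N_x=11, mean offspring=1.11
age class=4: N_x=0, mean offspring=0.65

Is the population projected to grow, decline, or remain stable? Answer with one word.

lx = nx/n0 = nx/120: 1, 0.55, 0.29167…, 0.09167…, 0
R0 = Σ lx·mx = 0 + 0.209 + 0.186667… + 0.10175… + 0 = 0.497417…
R0 < 1, so the population is declining.

declining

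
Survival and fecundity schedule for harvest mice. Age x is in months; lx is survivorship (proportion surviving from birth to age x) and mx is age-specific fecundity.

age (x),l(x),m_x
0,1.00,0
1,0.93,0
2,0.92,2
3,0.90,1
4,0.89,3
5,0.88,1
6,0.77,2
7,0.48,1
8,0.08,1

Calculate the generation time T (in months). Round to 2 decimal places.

4.14

lx·mx: 0, 0, 1.84, 0.9, 2.67, 0.88, 1.54, 0.48, 0.08 → R0 = 8.39
x·lx·mx: 0, 0, 3.68, 2.7, 10.68, 4.4, 9.24, 3.36, 0.64 → Σ = 34.7
T = 34.7 / 8.39 = 4.135876… → 4.14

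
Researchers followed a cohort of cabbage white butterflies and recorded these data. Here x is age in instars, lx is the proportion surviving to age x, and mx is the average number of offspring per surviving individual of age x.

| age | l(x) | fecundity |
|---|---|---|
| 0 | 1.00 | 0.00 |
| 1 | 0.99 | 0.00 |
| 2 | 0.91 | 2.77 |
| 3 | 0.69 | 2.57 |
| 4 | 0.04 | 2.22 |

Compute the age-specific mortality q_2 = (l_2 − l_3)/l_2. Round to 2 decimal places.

q_2 = (l_2 − l_3) / l_2 = (0.91 − 0.69) / 0.91
     = 0.22 / 0.91 = 0.241758… → 0.24

0.24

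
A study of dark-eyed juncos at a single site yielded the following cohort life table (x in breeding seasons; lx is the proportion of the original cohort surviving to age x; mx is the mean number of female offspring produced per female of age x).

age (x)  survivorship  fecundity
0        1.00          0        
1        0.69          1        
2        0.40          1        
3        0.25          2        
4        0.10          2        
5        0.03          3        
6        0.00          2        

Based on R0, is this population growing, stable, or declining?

growing

R0 = Σ lx·mx = 0 + 0.69 + 0.4 + 0.5 + 0.2 + 0.09 + 0 = 1.88
R0 > 1, so the population is growing.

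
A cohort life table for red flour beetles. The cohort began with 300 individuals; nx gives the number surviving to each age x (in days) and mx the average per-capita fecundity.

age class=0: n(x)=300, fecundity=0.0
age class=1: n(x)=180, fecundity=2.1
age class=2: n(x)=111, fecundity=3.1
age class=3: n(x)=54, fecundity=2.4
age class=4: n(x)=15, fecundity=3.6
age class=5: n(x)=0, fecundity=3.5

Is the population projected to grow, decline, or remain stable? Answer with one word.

growing

lx = nx/n0 = nx/300: 1, 0.6, 0.37, 0.18, 0.05, 0
R0 = Σ lx·mx = 0 + 1.26 + 1.147 + 0.432 + 0.18 + 0 = 3.019
R0 > 1, so the population is growing.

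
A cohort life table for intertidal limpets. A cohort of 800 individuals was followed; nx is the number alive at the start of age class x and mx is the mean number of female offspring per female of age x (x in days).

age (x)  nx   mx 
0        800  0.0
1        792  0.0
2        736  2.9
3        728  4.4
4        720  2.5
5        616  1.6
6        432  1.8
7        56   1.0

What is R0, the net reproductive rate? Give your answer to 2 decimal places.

lx = nx/n0 = nx/800: 1, 0.99, 0.92, 0.91, 0.9, 0.77, 0.54, 0.07
lx·mx by age: 0, 0, 2.668, 4.004, 2.25, 1.232, 0.972, 0.07
R0 = Σ lx·mx = 11.196 → 11.20

11.20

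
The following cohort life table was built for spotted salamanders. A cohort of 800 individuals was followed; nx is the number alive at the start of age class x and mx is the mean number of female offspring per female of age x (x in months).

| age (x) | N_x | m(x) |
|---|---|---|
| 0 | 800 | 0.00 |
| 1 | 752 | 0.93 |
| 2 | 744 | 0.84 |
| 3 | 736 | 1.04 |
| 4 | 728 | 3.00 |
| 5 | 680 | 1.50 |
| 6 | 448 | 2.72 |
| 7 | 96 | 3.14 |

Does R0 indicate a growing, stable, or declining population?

growing

lx = nx/n0 = nx/800: 1, 0.94, 0.93, 0.92, 0.91, 0.85, 0.56, 0.12
R0 = Σ lx·mx = 0 + 0.8742 + 0.7812 + 0.9568 + 2.73 + 1.275 + 1.5232 + 0.3768 = 8.5172
R0 > 1, so the population is growing.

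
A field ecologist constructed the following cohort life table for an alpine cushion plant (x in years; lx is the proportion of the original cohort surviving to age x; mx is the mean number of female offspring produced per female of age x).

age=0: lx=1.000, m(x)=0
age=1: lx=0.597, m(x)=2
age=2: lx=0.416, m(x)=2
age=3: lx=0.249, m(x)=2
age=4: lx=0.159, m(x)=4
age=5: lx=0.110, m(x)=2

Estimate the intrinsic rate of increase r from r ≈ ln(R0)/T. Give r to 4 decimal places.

R0 = Σ lx·mx = 0 + 1.194 + 0.832 + 0.498 + 0.636 + 0.22 = 3.38
Σ x·lx·mx = 7.996; T = 7.996/3.38 = 2.36568…
r ≈ ln(R0)/T = ln(3.38)/2.36568… = 0.51481… → 0.5148

0.5148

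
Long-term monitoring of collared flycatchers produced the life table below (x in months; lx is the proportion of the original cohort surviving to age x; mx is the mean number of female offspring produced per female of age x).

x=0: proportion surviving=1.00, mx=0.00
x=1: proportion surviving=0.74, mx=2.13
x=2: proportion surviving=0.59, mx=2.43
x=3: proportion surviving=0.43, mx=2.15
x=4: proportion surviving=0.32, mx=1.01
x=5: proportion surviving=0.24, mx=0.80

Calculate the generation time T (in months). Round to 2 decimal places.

2.13

lx·mx: 0, 1.5762, 1.4337, 0.9245, 0.3232, 0.192 → R0 = 4.4496
x·lx·mx: 0, 1.5762, 2.8674, 2.7735, 1.2928, 0.96 → Σ = 9.4699
T = 9.4699 / 4.4496 = 2.128259… → 2.13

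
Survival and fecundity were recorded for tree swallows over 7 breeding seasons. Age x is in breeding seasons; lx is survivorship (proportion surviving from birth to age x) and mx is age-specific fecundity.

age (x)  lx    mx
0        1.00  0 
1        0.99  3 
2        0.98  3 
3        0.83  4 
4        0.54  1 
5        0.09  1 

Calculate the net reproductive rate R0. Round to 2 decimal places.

lx·mx by age: 0, 2.97, 2.94, 3.32, 0.54, 0.09
R0 = Σ lx·mx = 9.86 → 9.86

9.86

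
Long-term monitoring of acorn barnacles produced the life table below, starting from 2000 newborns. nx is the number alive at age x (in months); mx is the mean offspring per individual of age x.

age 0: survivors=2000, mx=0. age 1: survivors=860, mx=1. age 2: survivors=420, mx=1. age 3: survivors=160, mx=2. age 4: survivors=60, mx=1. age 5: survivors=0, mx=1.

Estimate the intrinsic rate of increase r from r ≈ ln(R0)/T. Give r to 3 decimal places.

lx = nx/n0 = nx/2000: 1, 0.43, 0.21, 0.08, 0.03, 0
R0 = Σ lx·mx = 0 + 0.43 + 0.21 + 0.16 + 0.03 + 0 = 0.83
Σ x·lx·mx = 1.45; T = 1.45/0.83 = 1.74699…
r ≈ ln(R0)/T = ln(0.83)/1.74699… = -0.10666… → -0.107

-0.107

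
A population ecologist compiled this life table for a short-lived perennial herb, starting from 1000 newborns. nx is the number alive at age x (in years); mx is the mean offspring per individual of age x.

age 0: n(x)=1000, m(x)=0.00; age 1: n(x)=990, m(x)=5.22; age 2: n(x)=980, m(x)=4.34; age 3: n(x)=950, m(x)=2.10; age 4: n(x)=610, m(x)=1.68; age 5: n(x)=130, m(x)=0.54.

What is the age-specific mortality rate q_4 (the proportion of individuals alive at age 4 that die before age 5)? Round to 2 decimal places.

lx = nx/n0 = nx/1000: 1, 0.99, 0.98, 0.95, 0.61, 0.13
q_4 = (l_4 − l_5) / l_4 = (0.61 − 0.13) / 0.61
     = 0.48 / 0.61 = 0.786885… → 0.79

0.79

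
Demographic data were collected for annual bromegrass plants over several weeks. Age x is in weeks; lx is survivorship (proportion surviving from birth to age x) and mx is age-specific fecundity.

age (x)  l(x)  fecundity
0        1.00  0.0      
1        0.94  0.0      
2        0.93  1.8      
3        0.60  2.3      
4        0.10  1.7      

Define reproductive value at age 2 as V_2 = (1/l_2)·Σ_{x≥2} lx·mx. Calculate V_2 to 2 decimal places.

3.47

lx·mx for x ≥ 2: 1.674, 1.38, 0.17 → sum = 3.224
V_2 = 3.224 / l_2 = 3.224 / 0.93 = 3.466667… → 3.47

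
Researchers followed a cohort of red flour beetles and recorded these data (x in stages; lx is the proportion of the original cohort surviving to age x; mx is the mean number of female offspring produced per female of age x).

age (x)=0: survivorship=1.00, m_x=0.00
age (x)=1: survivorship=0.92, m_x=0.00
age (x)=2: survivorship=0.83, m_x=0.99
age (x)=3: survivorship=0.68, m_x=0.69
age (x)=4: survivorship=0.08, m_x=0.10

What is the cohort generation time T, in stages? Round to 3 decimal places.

2.374

lx·mx: 0, 0, 0.8217, 0.4692, 0.008 → R0 = 1.2989
x·lx·mx: 0, 0, 1.6434, 1.4076, 0.032 → Σ = 3.083
T = 3.083 / 1.2989 = 2.373547… → 2.374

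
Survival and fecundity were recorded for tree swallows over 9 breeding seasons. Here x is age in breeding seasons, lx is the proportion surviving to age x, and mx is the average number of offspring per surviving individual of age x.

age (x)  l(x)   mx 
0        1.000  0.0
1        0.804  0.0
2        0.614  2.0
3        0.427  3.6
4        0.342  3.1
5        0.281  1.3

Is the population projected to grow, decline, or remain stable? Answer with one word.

R0 = Σ lx·mx = 0 + 0 + 1.228 + 1.5372 + 1.0602 + 0.3653 = 4.1907
R0 > 1, so the population is growing.

growing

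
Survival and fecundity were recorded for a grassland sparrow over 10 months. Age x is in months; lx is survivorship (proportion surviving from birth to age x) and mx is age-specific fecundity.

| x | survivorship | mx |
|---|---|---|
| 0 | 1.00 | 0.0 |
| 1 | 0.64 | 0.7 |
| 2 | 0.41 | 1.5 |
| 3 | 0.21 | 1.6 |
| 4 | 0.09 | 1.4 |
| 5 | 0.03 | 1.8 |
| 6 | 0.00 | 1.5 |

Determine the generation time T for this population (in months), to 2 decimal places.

2.19

lx·mx: 0, 0.448, 0.615, 0.336, 0.126, 0.054, 0 → R0 = 1.579
x·lx·mx: 0, 0.448, 1.23, 1.008, 0.504, 0.27, 0 → Σ = 3.46
T = 3.46 / 1.579 = 2.19126… → 2.19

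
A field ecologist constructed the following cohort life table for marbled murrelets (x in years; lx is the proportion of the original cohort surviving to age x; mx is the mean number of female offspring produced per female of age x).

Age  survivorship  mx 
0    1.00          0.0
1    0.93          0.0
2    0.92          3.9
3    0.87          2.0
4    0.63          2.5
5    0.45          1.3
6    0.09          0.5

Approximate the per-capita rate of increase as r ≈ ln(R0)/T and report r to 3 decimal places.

R0 = Σ lx·mx = 0 + 0 + 3.588 + 1.74 + 1.575 + 0.585 + 0.045 = 7.533
Σ x·lx·mx = 21.891; T = 21.891/7.533 = 2.90601…
r ≈ ln(R0)/T = ln(7.533)/2.90601… = 0.69487… → 0.695

0.695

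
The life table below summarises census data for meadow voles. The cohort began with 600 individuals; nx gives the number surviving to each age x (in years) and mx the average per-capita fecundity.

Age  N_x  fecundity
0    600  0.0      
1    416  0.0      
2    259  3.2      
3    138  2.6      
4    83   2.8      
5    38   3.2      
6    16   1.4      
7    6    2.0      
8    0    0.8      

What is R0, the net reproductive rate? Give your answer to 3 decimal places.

2.627

lx = nx/n0 = nx/600: 1, 0.69333…, 0.43167…, 0.23, 0.13833…, 0.06333…, 0.02667…, 0.01, 0
lx·mx by age: 0, 0, 1.381333…, 0.598, 0.387333…, 0.202667…, 0.037333…, 0.02, 0
R0 = Σ lx·mx = 2.626667… → 2.627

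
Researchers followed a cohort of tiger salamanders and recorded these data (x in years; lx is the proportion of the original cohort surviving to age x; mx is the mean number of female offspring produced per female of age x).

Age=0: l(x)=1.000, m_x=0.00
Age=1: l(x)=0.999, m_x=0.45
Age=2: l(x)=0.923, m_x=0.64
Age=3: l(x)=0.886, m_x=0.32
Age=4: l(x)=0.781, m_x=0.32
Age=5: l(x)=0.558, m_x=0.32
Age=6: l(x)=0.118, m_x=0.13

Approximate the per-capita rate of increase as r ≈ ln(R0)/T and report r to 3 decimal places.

R0 = Σ lx·mx = 0 + 0.44955 + 0.59072 + 0.28352 + 0.24992 + 0.17856 + 0.01534 = 1.76761
Σ x·lx·mx = 4.46607; T = 4.46607/1.76761 = 2.52662…
r ≈ ln(R0)/T = ln(1.76761)/2.52662… = 0.22545… → 0.225

0.225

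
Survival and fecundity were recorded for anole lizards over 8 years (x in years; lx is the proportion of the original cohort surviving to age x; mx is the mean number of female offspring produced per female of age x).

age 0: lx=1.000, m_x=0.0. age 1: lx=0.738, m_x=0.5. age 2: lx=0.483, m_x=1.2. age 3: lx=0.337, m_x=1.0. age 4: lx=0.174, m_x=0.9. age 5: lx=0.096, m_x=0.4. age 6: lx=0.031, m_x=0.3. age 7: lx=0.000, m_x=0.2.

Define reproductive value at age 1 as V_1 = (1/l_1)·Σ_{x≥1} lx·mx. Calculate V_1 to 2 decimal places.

2.02

lx·mx for x ≥ 1: 0.369, 0.5796, 0.337, 0.1566, 0.0384, 0.0093, 0 → sum = 1.4899
V_1 = 1.4899 / l_1 = 1.4899 / 0.738 = 2.018835… → 2.02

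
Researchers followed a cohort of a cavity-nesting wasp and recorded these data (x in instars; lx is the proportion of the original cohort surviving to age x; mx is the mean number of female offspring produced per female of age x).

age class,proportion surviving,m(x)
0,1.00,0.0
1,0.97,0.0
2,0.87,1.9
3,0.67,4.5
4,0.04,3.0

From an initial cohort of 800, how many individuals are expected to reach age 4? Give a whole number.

32

Expected survivors = N0 · l_4 = 800 × 0.04 = 32 → 32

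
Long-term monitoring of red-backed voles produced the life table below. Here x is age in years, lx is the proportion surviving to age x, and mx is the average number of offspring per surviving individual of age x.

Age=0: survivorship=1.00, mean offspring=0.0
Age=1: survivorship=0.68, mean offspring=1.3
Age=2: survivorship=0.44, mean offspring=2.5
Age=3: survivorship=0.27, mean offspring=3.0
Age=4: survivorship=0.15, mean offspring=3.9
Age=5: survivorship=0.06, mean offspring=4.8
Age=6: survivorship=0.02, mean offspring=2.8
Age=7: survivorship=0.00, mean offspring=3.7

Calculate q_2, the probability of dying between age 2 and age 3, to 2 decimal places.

q_2 = (l_2 − l_3) / l_2 = (0.44 − 0.27) / 0.44
     = 0.17 / 0.44 = 0.386364… → 0.39

0.39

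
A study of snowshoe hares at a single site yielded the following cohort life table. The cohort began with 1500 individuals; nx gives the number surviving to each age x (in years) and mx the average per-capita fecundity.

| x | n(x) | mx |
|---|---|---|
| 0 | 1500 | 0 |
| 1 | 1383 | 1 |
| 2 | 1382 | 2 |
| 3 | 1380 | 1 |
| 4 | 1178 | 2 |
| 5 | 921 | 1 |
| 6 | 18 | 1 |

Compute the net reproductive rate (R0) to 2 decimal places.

5.88

lx = nx/n0 = nx/1500: 1, 0.922, 0.92133…, 0.92, 0.78533…, 0.614, 0.012
lx·mx by age: 0, 0.922, 1.842667…, 0.92, 1.570667…, 0.614, 0.012
R0 = Σ lx·mx = 5.881333… → 5.88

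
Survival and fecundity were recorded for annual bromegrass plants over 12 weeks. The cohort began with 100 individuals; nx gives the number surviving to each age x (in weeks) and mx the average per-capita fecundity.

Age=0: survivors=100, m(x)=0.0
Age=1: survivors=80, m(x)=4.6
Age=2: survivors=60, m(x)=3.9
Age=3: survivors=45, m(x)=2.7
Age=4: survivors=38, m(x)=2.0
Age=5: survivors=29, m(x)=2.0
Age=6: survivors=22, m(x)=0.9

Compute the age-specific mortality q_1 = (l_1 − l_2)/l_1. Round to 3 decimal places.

0.250

lx = nx/n0 = nx/100: 1, 0.8, 0.6, 0.45, 0.38, 0.29, 0.22
q_1 = (l_1 − l_2) / l_1 = (0.8 − 0.6) / 0.8
     = 0.2 / 0.8 = 0.25 → 0.250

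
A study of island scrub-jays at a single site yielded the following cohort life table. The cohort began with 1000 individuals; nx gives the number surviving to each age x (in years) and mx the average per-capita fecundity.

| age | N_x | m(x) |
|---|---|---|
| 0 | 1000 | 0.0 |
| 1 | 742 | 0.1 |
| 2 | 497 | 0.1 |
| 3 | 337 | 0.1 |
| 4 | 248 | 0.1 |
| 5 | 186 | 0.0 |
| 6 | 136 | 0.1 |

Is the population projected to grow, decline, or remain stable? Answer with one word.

lx = nx/n0 = nx/1000: 1, 0.742, 0.497, 0.337, 0.248, 0.186, 0.136
R0 = Σ lx·mx = 0 + 0.0742 + 0.0497 + 0.0337 + 0.0248 + 0 + 0.0136 = 0.196
R0 < 1, so the population is declining.

declining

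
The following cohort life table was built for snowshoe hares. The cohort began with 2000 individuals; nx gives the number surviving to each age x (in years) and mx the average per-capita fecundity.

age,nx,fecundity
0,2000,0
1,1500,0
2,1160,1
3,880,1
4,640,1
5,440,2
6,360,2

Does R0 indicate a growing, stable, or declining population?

growing

lx = nx/n0 = nx/2000: 1, 0.75, 0.58, 0.44, 0.32, 0.22, 0.18
R0 = Σ lx·mx = 0 + 0 + 0.58 + 0.44 + 0.32 + 0.44 + 0.36 = 2.14
R0 > 1, so the population is growing.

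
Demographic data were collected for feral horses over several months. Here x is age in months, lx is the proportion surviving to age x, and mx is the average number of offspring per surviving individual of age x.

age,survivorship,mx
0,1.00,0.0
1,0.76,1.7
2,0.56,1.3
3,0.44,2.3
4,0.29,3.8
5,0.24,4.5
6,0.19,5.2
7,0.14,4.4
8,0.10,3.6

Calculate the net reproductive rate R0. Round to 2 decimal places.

7.18

lx·mx by age: 0, 1.292, 0.728, 1.012, 1.102, 1.08, 0.988, 0.616, 0.36
R0 = Σ lx·mx = 7.178 → 7.18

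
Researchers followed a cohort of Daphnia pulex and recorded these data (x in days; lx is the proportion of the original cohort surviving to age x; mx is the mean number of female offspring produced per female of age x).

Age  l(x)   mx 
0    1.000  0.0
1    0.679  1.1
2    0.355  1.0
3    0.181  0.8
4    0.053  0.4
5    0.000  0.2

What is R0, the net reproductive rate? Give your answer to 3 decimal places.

lx·mx by age: 0, 0.7469, 0.355, 0.1448, 0.0212, 0
R0 = Σ lx·mx = 1.2679 → 1.268

1.268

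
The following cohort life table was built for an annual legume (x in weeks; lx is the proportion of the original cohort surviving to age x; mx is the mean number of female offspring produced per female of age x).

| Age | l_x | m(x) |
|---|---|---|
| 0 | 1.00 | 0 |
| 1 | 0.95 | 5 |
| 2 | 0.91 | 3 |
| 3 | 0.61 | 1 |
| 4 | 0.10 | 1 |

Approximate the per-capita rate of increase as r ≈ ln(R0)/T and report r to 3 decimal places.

1.384

R0 = Σ lx·mx = 0 + 4.75 + 2.73 + 0.61 + 0.1 = 8.19
Σ x·lx·mx = 12.44; T = 12.44/8.19 = 1.51893…
r ≈ ln(R0)/T = ln(8.19)/1.51893… = 1.38447… → 1.384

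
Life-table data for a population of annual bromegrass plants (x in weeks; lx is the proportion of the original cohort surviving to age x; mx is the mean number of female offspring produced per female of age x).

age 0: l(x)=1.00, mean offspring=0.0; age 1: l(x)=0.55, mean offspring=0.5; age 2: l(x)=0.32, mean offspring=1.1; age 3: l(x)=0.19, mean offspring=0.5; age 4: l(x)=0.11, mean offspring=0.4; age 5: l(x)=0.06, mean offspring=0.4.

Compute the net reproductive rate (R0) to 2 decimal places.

lx·mx by age: 0, 0.275, 0.352, 0.095, 0.044, 0.024
R0 = Σ lx·mx = 0.79 → 0.79

0.79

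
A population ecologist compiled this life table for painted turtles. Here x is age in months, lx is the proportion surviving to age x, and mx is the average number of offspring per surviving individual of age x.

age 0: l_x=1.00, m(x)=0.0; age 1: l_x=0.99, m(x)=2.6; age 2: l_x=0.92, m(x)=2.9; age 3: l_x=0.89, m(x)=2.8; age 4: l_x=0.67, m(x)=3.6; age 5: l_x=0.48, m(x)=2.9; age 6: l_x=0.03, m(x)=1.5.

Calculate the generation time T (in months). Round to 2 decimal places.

2.79

lx·mx: 0, 2.574, 2.668, 2.492, 2.412, 1.392, 0.045 → R0 = 11.583
x·lx·mx: 0, 2.574, 5.336, 7.476, 9.648, 6.96, 0.27 → Σ = 32.264
T = 32.264 / 11.583 = 2.785461… → 2.79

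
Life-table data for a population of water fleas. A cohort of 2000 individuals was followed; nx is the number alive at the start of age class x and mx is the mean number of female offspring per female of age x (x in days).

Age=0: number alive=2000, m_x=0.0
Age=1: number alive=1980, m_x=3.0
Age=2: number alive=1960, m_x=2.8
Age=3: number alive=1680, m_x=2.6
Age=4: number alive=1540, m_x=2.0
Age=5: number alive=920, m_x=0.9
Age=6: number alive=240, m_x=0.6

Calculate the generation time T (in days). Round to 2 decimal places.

2.39

lx = nx/n0 = nx/2000: 1, 0.99, 0.98, 0.84, 0.77, 0.46, 0.12
lx·mx: 0, 2.97, 2.744, 2.184, 1.54, 0.414, 0.072 → R0 = 9.924
x·lx·mx: 0, 2.97, 5.488, 6.552, 6.16, 2.07, 0.432 → Σ = 23.672
T = 23.672 / 9.924 = 2.385328… → 2.39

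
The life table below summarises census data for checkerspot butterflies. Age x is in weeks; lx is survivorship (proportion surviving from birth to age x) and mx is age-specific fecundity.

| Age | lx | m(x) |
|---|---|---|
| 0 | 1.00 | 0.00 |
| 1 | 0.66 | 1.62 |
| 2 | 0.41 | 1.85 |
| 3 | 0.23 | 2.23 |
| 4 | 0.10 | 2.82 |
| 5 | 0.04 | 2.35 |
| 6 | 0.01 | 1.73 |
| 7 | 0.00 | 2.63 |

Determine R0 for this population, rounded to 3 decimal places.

2.734

lx·mx by age: 0, 1.0692, 0.7585, 0.5129, 0.282, 0.094, 0.0173, 0
R0 = Σ lx·mx = 2.7339 → 2.734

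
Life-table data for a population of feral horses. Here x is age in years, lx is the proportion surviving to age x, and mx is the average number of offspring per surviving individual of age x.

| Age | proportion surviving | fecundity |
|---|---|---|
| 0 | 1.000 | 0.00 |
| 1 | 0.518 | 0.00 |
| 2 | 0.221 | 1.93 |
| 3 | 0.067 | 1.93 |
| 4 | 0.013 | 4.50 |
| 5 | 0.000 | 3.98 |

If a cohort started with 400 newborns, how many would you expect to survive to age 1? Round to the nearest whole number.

Expected survivors = N0 · l_1 = 400 × 0.518 = 207.2 → 207

207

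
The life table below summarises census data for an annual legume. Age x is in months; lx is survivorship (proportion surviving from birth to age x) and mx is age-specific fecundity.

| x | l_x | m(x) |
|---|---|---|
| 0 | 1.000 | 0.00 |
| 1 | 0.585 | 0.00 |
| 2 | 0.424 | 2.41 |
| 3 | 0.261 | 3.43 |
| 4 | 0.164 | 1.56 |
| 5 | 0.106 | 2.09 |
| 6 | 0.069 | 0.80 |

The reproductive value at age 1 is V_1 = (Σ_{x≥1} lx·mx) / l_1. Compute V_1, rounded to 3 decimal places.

lx·mx for x ≥ 1: 0, 1.02184, 0.89523, 0.25584, 0.22154, 0.0552 → sum = 2.44965
V_1 = 2.44965 / l_1 = 2.44965 / 0.585 = 4.187436… → 4.187

4.187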